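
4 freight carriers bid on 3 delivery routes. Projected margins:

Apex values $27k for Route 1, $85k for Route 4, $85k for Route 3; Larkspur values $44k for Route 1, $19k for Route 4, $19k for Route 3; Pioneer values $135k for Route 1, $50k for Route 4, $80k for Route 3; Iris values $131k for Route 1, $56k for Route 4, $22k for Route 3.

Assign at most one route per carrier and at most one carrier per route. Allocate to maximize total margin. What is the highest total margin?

Max total: $296k

Optimal: Iris→Route 1 ($131k), Apex→Route 4 ($85k), Pioneer→Route 3 ($80k) — total 131+85+80 = $296k.
Row-greedy (each carrier in turn takes its best remaining route) gives $209k, worse by 87.
Swapping Apex↔Iris (Apex→Route 1 $27k, Iris→Route 4 $56k) loses 133.
Checked against all permutations: $296k is optimal.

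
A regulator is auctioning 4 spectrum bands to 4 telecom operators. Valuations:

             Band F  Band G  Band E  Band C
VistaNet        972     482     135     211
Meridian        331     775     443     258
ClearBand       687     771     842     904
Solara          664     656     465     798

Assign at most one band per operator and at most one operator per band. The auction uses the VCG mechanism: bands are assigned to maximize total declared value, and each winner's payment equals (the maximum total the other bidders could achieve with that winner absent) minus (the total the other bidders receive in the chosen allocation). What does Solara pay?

Solara pays $62M.

Efficient allocation: VistaNet→Band F ($972M), Meridian→Band G ($775M), ClearBand→Band E ($842M), Solara→Band C ($798M); total welfare W = $3387M.
Solara receives Band C at value $798M, so the others get W − 798 = $2589M.
Without Solara: best allocation of the remaining 3 bidders over all 4 bands is VistaNet→Band F ($972M), Meridian→Band G ($775M), ClearBand→Band C ($904M), total $2651M.
VCG payment = (others' best without Solara) − (others' welfare with Solara) = 2651 − 2589 = $62M.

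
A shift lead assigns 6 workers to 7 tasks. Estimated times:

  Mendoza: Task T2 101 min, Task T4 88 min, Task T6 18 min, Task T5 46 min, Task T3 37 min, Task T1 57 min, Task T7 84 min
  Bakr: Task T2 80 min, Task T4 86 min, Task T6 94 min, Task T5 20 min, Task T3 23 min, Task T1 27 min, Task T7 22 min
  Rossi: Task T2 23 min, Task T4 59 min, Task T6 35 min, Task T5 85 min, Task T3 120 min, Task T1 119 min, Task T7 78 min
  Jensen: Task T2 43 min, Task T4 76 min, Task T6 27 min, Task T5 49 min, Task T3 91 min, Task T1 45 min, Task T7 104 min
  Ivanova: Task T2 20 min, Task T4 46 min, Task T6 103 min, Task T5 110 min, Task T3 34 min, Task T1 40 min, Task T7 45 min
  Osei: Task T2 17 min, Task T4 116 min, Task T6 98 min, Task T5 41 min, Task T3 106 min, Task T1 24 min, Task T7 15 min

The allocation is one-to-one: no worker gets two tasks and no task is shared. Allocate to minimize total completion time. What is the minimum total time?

Optimal: Mendoza→Task T6 (18 min), Bakr→Task T5 (20 min), Rossi→Task T2 (23 min), Jensen→Task T1 (45 min), Ivanova→Task T3 (34 min), Osei→Task T7 (15 min) — total 18+20+23+45+34+15 = 155 min.
Column-greedy (each task in turn goes to its cheapest remaining worker) gives 311 min, worse by 156.
Next-best assignment: Mendoza→Task T3, Bakr→Task T5, Rossi→Task T2, Jensen→Task T6, Ivanova→Task T1, Osei→Task T7 = 162 min.
Every other assignment is strictly worse.

Minimum total: 155 min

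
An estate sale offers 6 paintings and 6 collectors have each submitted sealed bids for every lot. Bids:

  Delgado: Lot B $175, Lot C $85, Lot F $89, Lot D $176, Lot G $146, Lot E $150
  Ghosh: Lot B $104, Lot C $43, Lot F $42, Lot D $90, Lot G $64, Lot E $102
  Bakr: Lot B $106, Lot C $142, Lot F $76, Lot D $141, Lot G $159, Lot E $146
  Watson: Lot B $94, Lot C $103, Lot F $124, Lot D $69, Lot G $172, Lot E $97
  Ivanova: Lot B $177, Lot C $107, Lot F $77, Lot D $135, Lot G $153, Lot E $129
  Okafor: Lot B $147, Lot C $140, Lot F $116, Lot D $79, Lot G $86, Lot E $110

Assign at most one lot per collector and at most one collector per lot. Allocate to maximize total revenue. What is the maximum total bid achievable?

Max total: $885

This is the linear assignment problem.
Optimal: Delgado→Lot D ($176), Ghosh→Lot E ($102), Bakr→Lot C ($142), Watson→Lot G ($172), Ivanova→Lot B ($177), Okafor→Lot F ($116) — total 176+102+142+172+177+116 = $885.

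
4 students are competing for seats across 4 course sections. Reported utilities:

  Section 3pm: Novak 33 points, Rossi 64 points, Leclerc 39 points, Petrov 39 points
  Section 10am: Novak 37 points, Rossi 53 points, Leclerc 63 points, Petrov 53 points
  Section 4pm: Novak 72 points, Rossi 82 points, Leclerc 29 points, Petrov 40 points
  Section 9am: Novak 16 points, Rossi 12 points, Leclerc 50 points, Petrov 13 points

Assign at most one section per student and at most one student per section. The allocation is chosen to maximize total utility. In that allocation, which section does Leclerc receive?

Treat this as an assignment problem: match each student to one section.
Optimal: Novak→Section 4pm (72 points), Rossi→Section 3pm (64 points), Leclerc→Section 9am (50 points), Petrov→Section 10am (53 points) — total 72+64+50+53 = 239 points.
Row-greedy (each student in turn takes its best remaining section) gives 212 points, worse by 27.
Next-best assignment: Novak→Section 3pm, Rossi→Section 4pm, Leclerc→Section 9am, Petrov→Section 10am = 218 points.
Swapping Rossi↔Novak (Rossi→Section 4pm 82 points, Novak→Section 3pm 33 points) loses 21.
Checked against all permutations: 239 points is optimal.
Leclerc's own top section is Section 10am (63 points), but forcing Leclerc→Section 10am and reassigning the rest optimally gives only 212 points — worse by 27.

Leclerc receives Section 9am.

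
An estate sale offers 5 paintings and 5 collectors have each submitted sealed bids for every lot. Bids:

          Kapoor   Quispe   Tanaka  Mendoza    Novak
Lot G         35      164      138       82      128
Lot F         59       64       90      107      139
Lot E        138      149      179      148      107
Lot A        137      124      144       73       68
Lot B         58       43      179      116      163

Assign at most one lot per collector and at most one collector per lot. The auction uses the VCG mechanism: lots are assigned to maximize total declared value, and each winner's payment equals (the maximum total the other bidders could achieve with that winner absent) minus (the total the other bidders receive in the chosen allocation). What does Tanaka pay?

Efficient allocation: Kapoor→Lot A ($137), Quispe→Lot G ($164), Tanaka→Lot B ($179), Mendoza→Lot E ($148), Novak→Lot F ($139); total welfare W = $767.
Tanaka receives Lot B at value $179, so the others get W − 179 = $588.
Without Tanaka: best allocation of the remaining 4 bidders over all 5 lots is Kapoor→Lot A ($137), Quispe→Lot G ($164), Mendoza→Lot E ($148), Novak→Lot B ($163), total $612.
VCG payment = (others' best without Tanaka) − (others' welfare with Tanaka) = 612 − 588 = $24.

Tanaka pays $24.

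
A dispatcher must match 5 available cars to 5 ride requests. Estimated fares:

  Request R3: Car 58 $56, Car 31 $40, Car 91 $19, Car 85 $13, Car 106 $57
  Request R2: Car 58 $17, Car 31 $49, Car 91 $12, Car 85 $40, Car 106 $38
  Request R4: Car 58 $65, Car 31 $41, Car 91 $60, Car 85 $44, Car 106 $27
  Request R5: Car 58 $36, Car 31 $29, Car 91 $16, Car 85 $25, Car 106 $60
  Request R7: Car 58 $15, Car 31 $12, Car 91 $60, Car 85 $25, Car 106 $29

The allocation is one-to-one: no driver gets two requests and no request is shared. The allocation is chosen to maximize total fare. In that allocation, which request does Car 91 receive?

Optimal: Car 58→Request R3 ($56), Car 31→Request R2 ($49), Car 91→Request R7 ($60), Car 85→Request R4 ($44), Car 106→Request R5 ($60) — total 56+49+60+44+60 = $269.
Max-entry greedy (repeatedly take the single best remaining cell) gives $247, worse by 22.
Next-best assignment: Car 58→Request R4, Car 31→Request R3, Car 91→Request R7, Car 85→Request R2, Car 106→Request R5 = $265.
Every other assignment is strictly worse.
Car 91's own top request is Request R4 ($60), but forcing Car 91→Request R4 and reassigning the rest optimally gives only $250 — worse by 19.

Car 91 receives Request R7.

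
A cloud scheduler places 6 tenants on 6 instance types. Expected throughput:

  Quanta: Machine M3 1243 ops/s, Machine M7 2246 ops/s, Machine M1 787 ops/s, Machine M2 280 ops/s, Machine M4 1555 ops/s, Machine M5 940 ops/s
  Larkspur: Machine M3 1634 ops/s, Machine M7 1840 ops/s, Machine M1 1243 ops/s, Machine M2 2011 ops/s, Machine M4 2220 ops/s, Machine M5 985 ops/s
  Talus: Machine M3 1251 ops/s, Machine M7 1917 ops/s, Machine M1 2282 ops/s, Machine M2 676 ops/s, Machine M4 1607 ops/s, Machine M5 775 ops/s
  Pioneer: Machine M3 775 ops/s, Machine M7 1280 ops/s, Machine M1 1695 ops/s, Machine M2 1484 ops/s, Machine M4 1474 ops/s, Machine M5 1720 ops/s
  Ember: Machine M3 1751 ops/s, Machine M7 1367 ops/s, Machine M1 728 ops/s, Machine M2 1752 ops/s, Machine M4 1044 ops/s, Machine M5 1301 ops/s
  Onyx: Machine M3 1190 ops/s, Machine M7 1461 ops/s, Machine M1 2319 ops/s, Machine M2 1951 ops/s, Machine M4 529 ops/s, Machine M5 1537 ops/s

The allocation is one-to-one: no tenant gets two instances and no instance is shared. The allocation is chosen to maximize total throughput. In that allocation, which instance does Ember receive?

Ember receives Machine M3.

Optimal: Quanta→Machine M7 (2246 ops/s), Larkspur→Machine M4 (2220 ops/s), Talus→Machine M1 (2282 ops/s), Pioneer→Machine M5 (1720 ops/s), Ember→Machine M3 (1751 ops/s), Onyx→Machine M2 (1951 ops/s) — total 2246+2220+2282+1720+1751+1951 = 12170 ops/s.
Max-entry greedy (repeatedly take the single best remaining cell) gives 11508 ops/s, worse by 662.
Ember's own top instance is Machine M2 (1752 ops/s), but forcing Ember→Machine M2 and reassigning the rest optimally gives only 11508 ops/s — worse by 662.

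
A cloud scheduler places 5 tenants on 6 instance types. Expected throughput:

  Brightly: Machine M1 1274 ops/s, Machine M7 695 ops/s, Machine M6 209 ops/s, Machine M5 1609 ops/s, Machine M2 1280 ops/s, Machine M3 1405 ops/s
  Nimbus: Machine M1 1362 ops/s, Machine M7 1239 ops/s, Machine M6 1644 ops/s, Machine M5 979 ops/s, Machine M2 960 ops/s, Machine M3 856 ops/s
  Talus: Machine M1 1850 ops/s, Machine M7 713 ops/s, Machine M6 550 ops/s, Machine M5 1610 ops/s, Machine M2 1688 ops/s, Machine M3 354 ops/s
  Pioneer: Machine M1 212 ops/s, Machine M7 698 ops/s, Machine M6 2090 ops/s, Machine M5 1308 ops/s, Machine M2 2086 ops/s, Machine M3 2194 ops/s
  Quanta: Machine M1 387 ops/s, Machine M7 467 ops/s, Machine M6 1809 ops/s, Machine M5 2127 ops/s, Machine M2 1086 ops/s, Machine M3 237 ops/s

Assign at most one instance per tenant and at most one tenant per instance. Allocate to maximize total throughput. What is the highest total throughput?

Optimal: Brightly→Machine M3 (1405 ops/s), Nimbus→Machine M6 (1644 ops/s), Talus→Machine M1 (1850 ops/s), Pioneer→Machine M2 (2086 ops/s), Quanta→Machine M5 (2127 ops/s) — total 1405+1644+1850+2086+2127 = 9112 ops/s.
Max-entry greedy (repeatedly take the single best remaining cell) gives 9095 ops/s, worse by 17.

Max total: 9112 ops/s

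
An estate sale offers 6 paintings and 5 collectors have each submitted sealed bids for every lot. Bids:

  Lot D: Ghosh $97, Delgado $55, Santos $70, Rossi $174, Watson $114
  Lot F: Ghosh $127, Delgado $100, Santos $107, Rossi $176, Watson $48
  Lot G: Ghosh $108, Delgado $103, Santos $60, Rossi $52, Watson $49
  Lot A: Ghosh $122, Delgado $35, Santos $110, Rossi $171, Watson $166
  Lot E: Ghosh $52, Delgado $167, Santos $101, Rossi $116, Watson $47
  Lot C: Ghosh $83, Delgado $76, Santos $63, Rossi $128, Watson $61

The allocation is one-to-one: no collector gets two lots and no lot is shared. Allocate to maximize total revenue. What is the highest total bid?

Maximum total: $722

Optimal: Ghosh→Lot G ($108), Delgado→Lot E ($167), Santos→Lot F ($107), Rossi→Lot D ($174), Watson→Lot A ($166) — total 108+167+107+174+166 = $722.
Next-best assignment: Ghosh→Lot F, Delgado→Lot E, Santos→Lot C, Rossi→Lot D, Watson→Lot A = $697.
Swapping Watson↔Delgado (Watson→Lot E $47, Delgado→Lot A $35) loses 251.
Checked against all permutations: $722 is optimal.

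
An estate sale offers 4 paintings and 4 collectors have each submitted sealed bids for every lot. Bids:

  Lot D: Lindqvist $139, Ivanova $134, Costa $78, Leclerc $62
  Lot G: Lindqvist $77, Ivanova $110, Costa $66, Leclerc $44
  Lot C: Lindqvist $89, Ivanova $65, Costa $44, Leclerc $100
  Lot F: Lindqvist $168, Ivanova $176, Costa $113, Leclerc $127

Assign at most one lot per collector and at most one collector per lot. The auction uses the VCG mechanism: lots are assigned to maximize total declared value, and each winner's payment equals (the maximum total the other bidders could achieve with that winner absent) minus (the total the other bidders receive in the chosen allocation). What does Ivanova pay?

Efficient allocation: Lindqvist→Lot D ($139), Ivanova→Lot F ($176), Costa→Lot G ($66), Leclerc→Lot C ($100); total welfare W = $481.
Ivanova receives Lot F at value $176, so the others get W − 176 = $305.
Without Ivanova: best allocation of the remaining 3 bidders over all 4 lots is Lindqvist→Lot D ($139), Costa→Lot F ($113), Leclerc→Lot C ($100), total $352.
VCG payment = (others' best without Ivanova) − (others' welfare with Ivanova) = 352 − 305 = $47.

Ivanova pays $47.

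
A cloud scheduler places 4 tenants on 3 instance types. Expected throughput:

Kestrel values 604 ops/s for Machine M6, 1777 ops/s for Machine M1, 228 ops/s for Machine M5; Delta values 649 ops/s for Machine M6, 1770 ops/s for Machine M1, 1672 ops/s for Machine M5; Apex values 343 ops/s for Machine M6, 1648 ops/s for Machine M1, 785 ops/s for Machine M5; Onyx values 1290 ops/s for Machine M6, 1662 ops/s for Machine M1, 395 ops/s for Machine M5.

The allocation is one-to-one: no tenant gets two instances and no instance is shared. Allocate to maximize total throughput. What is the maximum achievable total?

Maximum total: 4739 ops/s

This is a one-to-one assignment (maximum-weight bipartite matching).
Optimal: Onyx→Machine M6 (1290 ops/s), Kestrel→Machine M1 (1777 ops/s), Delta→Machine M5 (1672 ops/s) — total 1290+1777+1672 = 4739 ops/s.
Row-greedy (each tenant in turn takes its best remaining instance) gives 3792 ops/s, worse by 947.
Next-best assignment: Onyx→Machine M6, Apex→Machine M1, Delta→Machine M5 = 4610 ops/s.
Swapping Delta↔Kestrel (Delta→Machine M1 1770 ops/s, Kestrel→Machine M5 228 ops/s) loses 1451.
Checked against all permutations: 4739 ops/s is optimal.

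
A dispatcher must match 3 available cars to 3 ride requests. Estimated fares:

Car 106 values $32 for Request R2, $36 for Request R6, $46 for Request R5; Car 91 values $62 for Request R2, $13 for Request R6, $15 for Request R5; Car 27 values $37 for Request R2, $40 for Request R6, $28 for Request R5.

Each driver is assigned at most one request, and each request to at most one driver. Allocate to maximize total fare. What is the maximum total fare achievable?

This is the linear assignment problem.
Optimal: Car 106→Request R5 ($46), Car 91→Request R2 ($62), Car 27→Request R6 ($40) — total 46+62+40 = $148.
Swapping Car 106↔Car 27 (Car 106→Request R6 $36, Car 27→Request R5 $28) loses 22.
No other one-to-one assignment exceeds $148.

Maximum total: $148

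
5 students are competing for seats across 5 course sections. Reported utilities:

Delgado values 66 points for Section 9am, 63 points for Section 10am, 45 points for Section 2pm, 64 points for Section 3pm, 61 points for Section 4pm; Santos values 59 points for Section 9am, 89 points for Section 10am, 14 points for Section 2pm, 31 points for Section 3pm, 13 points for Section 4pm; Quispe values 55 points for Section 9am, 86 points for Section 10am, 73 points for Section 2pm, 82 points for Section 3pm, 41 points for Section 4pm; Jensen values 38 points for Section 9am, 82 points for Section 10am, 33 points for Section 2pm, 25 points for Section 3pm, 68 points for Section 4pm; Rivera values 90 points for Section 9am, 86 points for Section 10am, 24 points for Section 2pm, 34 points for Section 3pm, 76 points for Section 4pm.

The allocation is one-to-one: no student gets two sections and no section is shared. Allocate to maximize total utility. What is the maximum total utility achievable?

Maximum total: 384 points

Treat this as an assignment problem: match each student to one section.
Optimal: Delgado→Section 3pm (64 points), Santos→Section 10am (89 points), Quispe→Section 2pm (73 points), Jensen→Section 4pm (68 points), Rivera→Section 9am (90 points) — total 64+89+73+68+90 = 384 points.
Max-entry greedy (repeatedly take the single best remaining cell) gives 374 points, worse by 10.
Next-best assignment: Delgado→Section 2pm, Santos→Section 10am, Quispe→Section 3pm, Jensen→Section 4pm, Rivera→Section 9am = 374 points.
Swapping Santos↔Delgado (Santos→Section 3pm 31 points, Delgado→Section 10am 63 points) loses 59.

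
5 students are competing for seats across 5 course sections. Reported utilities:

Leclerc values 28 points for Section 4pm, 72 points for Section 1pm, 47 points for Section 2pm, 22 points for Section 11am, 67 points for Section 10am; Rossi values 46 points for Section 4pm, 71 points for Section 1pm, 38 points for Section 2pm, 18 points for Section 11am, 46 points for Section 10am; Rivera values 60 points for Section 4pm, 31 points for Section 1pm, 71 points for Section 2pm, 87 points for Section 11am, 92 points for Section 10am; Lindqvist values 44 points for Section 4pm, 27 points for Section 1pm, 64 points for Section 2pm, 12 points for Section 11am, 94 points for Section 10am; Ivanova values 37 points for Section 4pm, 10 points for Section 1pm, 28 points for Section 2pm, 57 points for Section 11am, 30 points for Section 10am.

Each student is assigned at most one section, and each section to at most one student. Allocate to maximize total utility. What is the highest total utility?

Maximum total: 340 points

Optimal: Leclerc→Section 1pm (72 points), Rossi→Section 4pm (46 points), Rivera→Section 2pm (71 points), Lindqvist→Section 10am (94 points), Ivanova→Section 11am (57 points) — total 72+46+71+94+57 = 340 points.
Column-greedy (each section in turn goes to its best remaining student) gives 299 points, worse by 41.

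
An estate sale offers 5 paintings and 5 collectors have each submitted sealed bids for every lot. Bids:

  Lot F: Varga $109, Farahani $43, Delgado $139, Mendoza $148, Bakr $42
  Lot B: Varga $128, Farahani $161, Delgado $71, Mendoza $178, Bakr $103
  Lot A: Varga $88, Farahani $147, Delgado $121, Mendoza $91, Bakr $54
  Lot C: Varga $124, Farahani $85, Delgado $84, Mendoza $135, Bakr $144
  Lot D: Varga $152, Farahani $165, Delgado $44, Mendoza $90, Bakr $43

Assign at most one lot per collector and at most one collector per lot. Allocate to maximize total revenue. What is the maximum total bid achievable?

Optimal: Varga→Lot D ($152), Farahani→Lot A ($147), Delgado→Lot F ($139), Mendoza→Lot B ($178), Bakr→Lot C ($144) — total 152+147+139+178+144 = $760.
Column-greedy (each lot in turn goes to its best remaining collector) gives $726, worse by 34.
Swapping Mendoza↔Farahani (Mendoza→Lot A $91, Farahani→Lot B $161) loses 73.
Every other assignment is strictly worse.

Maximum total: $760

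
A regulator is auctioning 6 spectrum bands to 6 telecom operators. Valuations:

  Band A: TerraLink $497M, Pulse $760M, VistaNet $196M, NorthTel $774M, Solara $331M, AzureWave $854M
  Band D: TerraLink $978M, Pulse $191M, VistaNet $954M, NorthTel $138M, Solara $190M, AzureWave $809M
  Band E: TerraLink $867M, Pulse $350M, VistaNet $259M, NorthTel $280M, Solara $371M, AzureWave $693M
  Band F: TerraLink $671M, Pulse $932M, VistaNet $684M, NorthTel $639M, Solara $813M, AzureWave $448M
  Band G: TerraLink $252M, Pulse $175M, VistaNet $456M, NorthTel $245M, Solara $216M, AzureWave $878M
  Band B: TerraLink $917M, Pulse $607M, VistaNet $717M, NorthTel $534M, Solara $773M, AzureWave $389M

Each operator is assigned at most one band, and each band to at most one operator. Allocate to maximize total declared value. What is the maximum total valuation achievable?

Maximum total: $5178M

This is a one-to-one assignment (maximum-weight bipartite matching).
Optimal: TerraLink→Band E ($867M), Pulse→Band F ($932M), VistaNet→Band D ($954M), NorthTel→Band A ($774M), Solara→Band B ($773M), AzureWave→Band G ($878M) — total 867+932+954+774+773+878 = $5178M.
Row-greedy (each operator in turn takes its best remaining band) gives $4650M, worse by 528.
Next-best assignment: TerraLink→Band E, Pulse→Band B, VistaNet→Band D, NorthTel→Band A, Solara→Band F, AzureWave→Band G = $4893M.
No other one-to-one assignment exceeds $5178M.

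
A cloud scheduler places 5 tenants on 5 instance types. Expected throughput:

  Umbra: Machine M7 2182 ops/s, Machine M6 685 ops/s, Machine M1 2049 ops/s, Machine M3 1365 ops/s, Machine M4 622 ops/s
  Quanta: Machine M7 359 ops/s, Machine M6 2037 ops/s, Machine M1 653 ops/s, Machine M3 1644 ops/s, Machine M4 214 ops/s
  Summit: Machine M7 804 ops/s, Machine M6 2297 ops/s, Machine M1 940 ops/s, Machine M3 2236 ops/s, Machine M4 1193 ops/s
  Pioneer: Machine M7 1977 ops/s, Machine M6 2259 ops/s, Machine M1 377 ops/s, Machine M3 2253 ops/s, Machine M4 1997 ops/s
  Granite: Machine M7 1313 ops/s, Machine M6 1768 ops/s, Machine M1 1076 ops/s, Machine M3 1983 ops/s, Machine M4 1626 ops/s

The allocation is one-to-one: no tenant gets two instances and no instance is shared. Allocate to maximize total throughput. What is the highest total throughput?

Treat this as an assignment problem: match each tenant to one instance.
Optimal: Umbra→Machine M1 (2049 ops/s), Quanta→Machine M6 (2037 ops/s), Summit→Machine M3 (2236 ops/s), Pioneer→Machine M7 (1977 ops/s), Granite→Machine M4 (1626 ops/s) — total 2049+2037+2236+1977+1626 = 9925 ops/s.

Maximum total: 9925 ops/s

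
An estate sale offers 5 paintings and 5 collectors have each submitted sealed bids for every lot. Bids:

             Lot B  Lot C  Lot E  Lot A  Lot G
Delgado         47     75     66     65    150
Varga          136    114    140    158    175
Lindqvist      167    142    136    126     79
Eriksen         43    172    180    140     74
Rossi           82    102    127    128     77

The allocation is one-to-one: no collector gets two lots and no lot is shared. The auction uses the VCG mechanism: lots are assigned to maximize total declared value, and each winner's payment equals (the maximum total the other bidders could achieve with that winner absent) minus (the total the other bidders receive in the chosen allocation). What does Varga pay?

Varga pays $9.

Efficient allocation: Delgado→Lot G ($150), Varga→Lot A ($158), Lindqvist→Lot B ($167), Eriksen→Lot C ($172), Rossi→Lot E ($127); total welfare W = $774.
Varga receives Lot A at value $158, so the others get W − 158 = $616.
Without Varga: best allocation of the remaining 4 bidders over all 5 lots is Delgado→Lot G ($150), Lindqvist→Lot B ($167), Eriksen→Lot E ($180), Rossi→Lot A ($128), total $625.
VCG payment = (others' best without Varga) − (others' welfare with Varga) = 625 − 616 = $9.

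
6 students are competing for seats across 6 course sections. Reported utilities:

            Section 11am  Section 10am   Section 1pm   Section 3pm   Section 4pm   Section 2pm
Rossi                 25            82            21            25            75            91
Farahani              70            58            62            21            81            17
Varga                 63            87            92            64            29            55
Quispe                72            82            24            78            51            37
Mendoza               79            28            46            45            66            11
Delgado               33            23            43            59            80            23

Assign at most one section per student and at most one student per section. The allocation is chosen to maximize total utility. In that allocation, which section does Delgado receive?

Delgado receives Section 3pm.

Optimal: Rossi→Section 2pm (91 points), Farahani→Section 4pm (81 points), Varga→Section 1pm (92 points), Quispe→Section 10am (82 points), Mendoza→Section 11am (79 points), Delgado→Section 3pm (59 points) — total 91+81+92+82+79+59 = 484 points.
Column-greedy (each section in turn goes to its best remaining student) gives 477 points, worse by 7.
Checked against all permutations: 484 points is optimal.
Delgado's own top section is Section 4pm (80 points), but forcing Delgado→Section 4pm and reassigning the rest optimally gives only 478 points — worse by 6.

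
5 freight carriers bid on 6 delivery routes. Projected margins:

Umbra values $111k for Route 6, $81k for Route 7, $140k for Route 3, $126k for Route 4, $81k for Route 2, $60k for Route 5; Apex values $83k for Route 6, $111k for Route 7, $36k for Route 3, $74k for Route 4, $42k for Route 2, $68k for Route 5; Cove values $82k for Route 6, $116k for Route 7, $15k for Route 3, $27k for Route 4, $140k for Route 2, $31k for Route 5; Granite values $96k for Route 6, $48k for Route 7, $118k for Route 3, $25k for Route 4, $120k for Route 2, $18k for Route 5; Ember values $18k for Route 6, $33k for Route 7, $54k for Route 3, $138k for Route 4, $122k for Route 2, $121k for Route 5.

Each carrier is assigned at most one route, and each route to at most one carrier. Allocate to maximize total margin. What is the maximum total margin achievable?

Optimal: Umbra→Route 3 ($140k), Apex→Route 7 ($111k), Cove→Route 2 ($140k), Granite→Route 6 ($96k), Ember→Route 4 ($138k) — total 140+111+140+96+138 = $625k.
Column-greedy (each route in turn goes to its best remaining carrier) gives $525k, worse by 100.
Next-best assignment: Umbra→Route 6, Apex→Route 7, Cove→Route 2, Granite→Route 3, Ember→Route 4 = $618k.
No other one-to-one assignment exceeds $625k.

Max total: $625k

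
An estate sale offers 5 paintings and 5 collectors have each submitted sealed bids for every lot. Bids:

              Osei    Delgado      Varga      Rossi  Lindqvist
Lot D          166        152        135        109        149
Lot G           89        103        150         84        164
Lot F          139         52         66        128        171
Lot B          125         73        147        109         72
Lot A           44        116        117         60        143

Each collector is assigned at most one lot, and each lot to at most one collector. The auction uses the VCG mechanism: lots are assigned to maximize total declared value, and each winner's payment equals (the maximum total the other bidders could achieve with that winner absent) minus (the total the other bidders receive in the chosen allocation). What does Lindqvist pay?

Efficient allocation: Osei→Lot D ($166), Delgado→Lot A ($116), Varga→Lot B ($147), Rossi→Lot F ($128), Lindqvist→Lot G ($164); total welfare W = $721.
Lindqvist receives Lot G at value $164, so the others get W − 164 = $557.
Without Lindqvist: best allocation of the remaining 4 bidders over all 5 lots is Osei→Lot D ($166), Delgado→Lot A ($116), Varga→Lot G ($150), Rossi→Lot F ($128), total $560.
VCG payment = (others' best without Lindqvist) − (others' welfare with Lindqvist) = 560 − 557 = $3.

Lindqvist pays $3.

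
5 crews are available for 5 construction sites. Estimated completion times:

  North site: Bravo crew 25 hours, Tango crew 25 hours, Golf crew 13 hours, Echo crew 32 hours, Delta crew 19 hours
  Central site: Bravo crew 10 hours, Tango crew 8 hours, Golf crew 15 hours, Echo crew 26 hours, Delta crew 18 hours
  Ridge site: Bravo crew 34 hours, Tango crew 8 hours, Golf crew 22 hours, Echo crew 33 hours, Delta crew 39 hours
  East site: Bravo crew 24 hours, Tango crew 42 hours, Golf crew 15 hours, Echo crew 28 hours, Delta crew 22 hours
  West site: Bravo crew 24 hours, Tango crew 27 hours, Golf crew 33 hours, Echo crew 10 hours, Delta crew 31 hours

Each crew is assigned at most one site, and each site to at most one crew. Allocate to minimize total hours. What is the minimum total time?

Optimal: Bravo crew→Central site (10 hours), Tango crew→Ridge site (8 hours), Golf crew→East site (15 hours), Echo crew→West site (10 hours), Delta crew→North site (19 hours) — total 10+8+15+10+19 = 62 hours.
Column-greedy (each site in turn goes to its cheapest remaining crew) gives 100 hours, worse by 38.
Next-best assignment: Bravo crew→Central site, Tango crew→Ridge site, Golf crew→North site, Echo crew→West site, Delta crew→East site = 63 hours.
Swapping Bravo crew↔Delta crew (Bravo crew→North site 25 hours, Delta crew→Central site 18 hours) adds 14.

Minimum total: 62 hours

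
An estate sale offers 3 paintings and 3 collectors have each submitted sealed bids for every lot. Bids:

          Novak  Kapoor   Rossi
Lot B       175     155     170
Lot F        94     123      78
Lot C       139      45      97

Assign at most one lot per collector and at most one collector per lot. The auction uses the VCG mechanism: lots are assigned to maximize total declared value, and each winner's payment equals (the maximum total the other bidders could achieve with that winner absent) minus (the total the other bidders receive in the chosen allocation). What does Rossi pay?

Rossi pays $36.

Efficient allocation: Novak→Lot C ($139), Kapoor→Lot F ($123), Rossi→Lot B ($170); total welfare W = $432.
Rossi receives Lot B at value $170, so the others get W − 170 = $262.
Without Rossi: best allocation of the remaining 2 bidders over all 3 lots is Novak→Lot B ($175), Kapoor→Lot F ($123), total $298.
VCG payment = (others' best without Rossi) − (others' welfare with Rossi) = 298 − 262 = $36.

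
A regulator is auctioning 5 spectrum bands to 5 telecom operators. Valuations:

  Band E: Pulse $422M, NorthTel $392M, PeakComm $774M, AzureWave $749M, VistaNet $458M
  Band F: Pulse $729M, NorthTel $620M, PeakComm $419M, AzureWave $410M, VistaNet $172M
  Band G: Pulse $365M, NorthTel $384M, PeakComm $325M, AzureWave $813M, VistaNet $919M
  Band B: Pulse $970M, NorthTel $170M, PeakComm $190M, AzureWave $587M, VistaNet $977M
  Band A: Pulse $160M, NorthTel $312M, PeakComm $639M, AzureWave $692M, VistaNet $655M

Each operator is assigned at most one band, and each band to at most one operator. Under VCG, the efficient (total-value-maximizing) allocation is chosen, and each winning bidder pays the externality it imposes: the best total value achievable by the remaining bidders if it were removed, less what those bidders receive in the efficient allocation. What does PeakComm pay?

PeakComm pays $57M.

Efficient allocation: Pulse→Band B ($970M), NorthTel→Band F ($620M), PeakComm→Band E ($774M), AzureWave→Band A ($692M), VistaNet→Band G ($919M); total welfare W = $3975M.
PeakComm receives Band E at value $774M, so the others get W − 774 = $3201M.
Without PeakComm: best allocation of the remaining 4 bidders over all 5 bands is Pulse→Band B ($970M), NorthTel→Band F ($620M), AzureWave→Band E ($749M), VistaNet→Band G ($919M), total $3258M.
VCG payment = (others' best without PeakComm) − (others' welfare with PeakComm) = 3258 − 3201 = $57M.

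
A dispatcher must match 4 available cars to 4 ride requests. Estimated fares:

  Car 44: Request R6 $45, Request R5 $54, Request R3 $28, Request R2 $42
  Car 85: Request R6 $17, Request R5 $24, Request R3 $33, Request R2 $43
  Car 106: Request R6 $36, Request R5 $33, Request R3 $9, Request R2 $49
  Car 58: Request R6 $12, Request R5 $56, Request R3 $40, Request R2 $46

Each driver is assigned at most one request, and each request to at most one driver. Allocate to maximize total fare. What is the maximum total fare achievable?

Max total: $183

This is the linear assignment problem.
Optimal: Car 44→Request R6 ($45), Car 85→Request R3 ($33), Car 106→Request R2 ($49), Car 58→Request R5 ($56) — total 45+33+49+56 = $183.
Row-greedy (each driver in turn takes its best remaining request) gives $173, worse by 10.
Swapping Car 85↔Car 58 (Car 85→Request R5 $24, Car 58→Request R3 $40) loses 25.
Checked against all permutations: $183 is optimal.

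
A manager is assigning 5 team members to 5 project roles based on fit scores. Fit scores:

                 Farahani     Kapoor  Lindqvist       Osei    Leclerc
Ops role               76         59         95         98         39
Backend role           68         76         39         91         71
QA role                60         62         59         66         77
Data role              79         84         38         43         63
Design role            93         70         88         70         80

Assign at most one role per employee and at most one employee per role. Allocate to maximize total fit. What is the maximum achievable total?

This is a one-to-one assignment (maximum-weight bipartite matching).
Optimal: Farahani→Design role (93 pts), Kapoor→Data role (84 pts), Lindqvist→Ops role (95 pts), Osei→Backend role (91 pts), Leclerc→QA role (77 pts) — total 93+84+95+91+77 = 440 pts.
Every other assignment is strictly worse.

Max total: 440 pts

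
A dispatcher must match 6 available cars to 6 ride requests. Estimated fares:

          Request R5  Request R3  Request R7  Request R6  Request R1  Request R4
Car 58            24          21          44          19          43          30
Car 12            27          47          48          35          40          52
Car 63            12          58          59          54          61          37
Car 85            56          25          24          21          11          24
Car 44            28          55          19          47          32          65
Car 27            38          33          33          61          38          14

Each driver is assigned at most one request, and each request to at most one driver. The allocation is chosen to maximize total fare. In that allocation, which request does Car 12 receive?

This is the linear assignment problem.
Optimal: Car 58→Request R7 ($44), Car 12→Request R3 ($47), Car 63→Request R1 ($61), Car 85→Request R5 ($56), Car 44→Request R4 ($65), Car 27→Request R6 ($61) — total 44+47+61+56+65+61 = $334.
Column-greedy (each request in turn goes to its best remaining driver) gives $331, worse by 3.
Next-best assignment: Car 58→Request R1, Car 12→Request R3, Car 63→Request R7, Car 85→Request R5, Car 44→Request R4, Car 27→Request R6 = $331.
Checked against all permutations: $334 is optimal.
Car 12's own top request is Request R4 ($52), but forcing Car 12→Request R4 and reassigning the rest optimally gives only $329 — worse by 5.

Car 12 receives Request R3.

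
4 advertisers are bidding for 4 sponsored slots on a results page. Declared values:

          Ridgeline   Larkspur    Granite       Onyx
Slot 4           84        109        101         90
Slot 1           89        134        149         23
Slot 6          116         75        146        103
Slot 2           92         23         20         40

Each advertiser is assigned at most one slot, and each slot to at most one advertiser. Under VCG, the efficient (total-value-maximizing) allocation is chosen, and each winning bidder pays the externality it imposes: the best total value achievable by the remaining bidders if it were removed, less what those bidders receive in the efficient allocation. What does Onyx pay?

Efficient allocation: Ridgeline→Slot 2 ($92), Larkspur→Slot 1 ($134), Granite→Slot 6 ($146), Onyx→Slot 4 ($90); total welfare W = $462.
Onyx receives Slot 4 at value $90, so the others get W − 90 = $372.
Without Onyx: best allocation of the remaining 3 bidders over all 4 slots is Ridgeline→Slot 6 ($116), Larkspur→Slot 4 ($109), Granite→Slot 1 ($149), total $374.
VCG payment = (others' best without Onyx) − (others' welfare with Onyx) = 374 − 372 = $2.

Onyx pays $2.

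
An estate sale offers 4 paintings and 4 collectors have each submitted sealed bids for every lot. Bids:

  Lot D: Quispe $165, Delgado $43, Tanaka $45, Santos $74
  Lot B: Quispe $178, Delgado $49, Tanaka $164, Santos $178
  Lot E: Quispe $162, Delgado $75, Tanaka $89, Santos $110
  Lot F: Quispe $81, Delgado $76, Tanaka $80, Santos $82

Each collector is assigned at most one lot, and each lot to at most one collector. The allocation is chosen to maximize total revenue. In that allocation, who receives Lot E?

Optimal: Quispe→Lot D ($165), Delgado→Lot F ($76), Tanaka→Lot B ($164), Santos→Lot E ($110) — total 165+76+164+110 = $515.
Max-entry greedy (repeatedly take the single best remaining cell) gives $411, worse by 104.
Next-best assignment: Quispe→Lot D, Delgado→Lot F, Tanaka→Lot E, Santos→Lot B = $508.
Santos's own top lot is Lot B ($178), but forcing Santos→Lot B and reassigning the rest optimally gives only $508 — worse by 7.

Santos receives Lot E.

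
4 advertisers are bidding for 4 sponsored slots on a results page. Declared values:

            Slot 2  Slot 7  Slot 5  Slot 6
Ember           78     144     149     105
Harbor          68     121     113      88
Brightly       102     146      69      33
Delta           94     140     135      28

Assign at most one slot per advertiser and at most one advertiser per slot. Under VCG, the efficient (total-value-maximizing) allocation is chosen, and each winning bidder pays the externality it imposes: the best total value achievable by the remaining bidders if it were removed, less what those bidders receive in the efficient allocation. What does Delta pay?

Efficient allocation: Ember→Slot 5 ($149), Harbor→Slot 6 ($88), Brightly→Slot 2 ($102), Delta→Slot 7 ($140); total welfare W = $479.
Delta receives Slot 7 at value $140, so the others get W − 140 = $339.
Without Delta: best allocation of the remaining 3 bidders over all 4 slots is Ember→Slot 5 ($149), Harbor→Slot 6 ($88), Brightly→Slot 7 ($146), total $383.
VCG payment = (others' best without Delta) − (others' welfare with Delta) = 383 − 339 = $44.

Delta pays $44.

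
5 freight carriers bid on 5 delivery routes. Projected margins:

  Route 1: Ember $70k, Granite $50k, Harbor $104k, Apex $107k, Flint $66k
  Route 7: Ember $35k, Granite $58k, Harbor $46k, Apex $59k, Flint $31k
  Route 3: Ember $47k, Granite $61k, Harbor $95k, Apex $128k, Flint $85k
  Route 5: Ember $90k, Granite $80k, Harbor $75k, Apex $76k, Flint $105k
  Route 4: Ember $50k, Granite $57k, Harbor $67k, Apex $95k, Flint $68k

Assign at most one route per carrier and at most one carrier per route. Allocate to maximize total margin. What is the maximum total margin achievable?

Optimal: Ember→Route 5 ($90k), Granite→Route 7 ($58k), Harbor→Route 1 ($104k), Apex→Route 3 ($128k), Flint→Route 4 ($68k) — total 90+58+104+128+68 = $448k.
Row-greedy (each carrier in turn takes its best remaining route) gives $381k, worse by 67.
Next-best assignment: Ember→Route 4, Granite→Route 7, Harbor→Route 1, Apex→Route 3, Flint→Route 5 = $445k.
No other one-to-one assignment exceeds $448k.

Maximum total: $448k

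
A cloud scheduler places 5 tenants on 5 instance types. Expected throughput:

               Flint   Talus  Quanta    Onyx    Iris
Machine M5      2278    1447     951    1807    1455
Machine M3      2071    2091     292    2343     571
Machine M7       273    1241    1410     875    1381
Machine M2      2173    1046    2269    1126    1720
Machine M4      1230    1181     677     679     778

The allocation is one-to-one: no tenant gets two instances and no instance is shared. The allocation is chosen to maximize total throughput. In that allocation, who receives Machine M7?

Optimal: Flint→Machine M5 (2278 ops/s), Talus→Machine M4 (1181 ops/s), Quanta→Machine M2 (2269 ops/s), Onyx→Machine M3 (2343 ops/s), Iris→Machine M7 (1381 ops/s) — total 2278+1181+2269+2343+1381 = 9452 ops/s.
Column-greedy (each instance in turn goes to its best remaining tenant) gives 8932 ops/s, worse by 520.
Iris's own top instance is Machine M2 (1720 ops/s), but forcing Iris→Machine M2 and reassigning the rest optimally gives only 8932 ops/s — worse by 520.

Iris receives Machine M7.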